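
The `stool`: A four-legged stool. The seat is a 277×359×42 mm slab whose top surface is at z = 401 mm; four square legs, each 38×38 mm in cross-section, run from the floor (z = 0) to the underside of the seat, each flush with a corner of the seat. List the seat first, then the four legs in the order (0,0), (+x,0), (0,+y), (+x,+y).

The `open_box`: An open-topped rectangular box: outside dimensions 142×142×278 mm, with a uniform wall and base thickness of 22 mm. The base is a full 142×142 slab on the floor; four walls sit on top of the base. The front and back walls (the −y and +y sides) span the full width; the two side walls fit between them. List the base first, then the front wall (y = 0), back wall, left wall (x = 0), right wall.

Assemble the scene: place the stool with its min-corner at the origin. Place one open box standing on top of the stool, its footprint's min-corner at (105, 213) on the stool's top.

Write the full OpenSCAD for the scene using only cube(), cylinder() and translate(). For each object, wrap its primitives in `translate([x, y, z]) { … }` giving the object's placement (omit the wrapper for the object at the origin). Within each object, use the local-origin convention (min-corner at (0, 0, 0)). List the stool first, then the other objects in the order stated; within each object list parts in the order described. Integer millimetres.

translate([0, 0, 359]) cube([277, 359, 42]);
cube([38, 38, 359]);
translate([239, 0, 0]) cube([38, 38, 359]);
translate([0, 321, 0]) cube([38, 38, 359]);
translate([239, 321, 0]) cube([38, 38, 359]);
translate([105, 213, 401]) {
  cube([142, 142, 22]);
  translate([0, 0, 22]) cube([142, 22, 256]);
  translate([0, 120, 22]) cube([142, 22, 256]);
  translate([0, 22, 22]) cube([22, 98, 256]);
  translate([120, 22, 22]) cube([22, 98, 256]);
}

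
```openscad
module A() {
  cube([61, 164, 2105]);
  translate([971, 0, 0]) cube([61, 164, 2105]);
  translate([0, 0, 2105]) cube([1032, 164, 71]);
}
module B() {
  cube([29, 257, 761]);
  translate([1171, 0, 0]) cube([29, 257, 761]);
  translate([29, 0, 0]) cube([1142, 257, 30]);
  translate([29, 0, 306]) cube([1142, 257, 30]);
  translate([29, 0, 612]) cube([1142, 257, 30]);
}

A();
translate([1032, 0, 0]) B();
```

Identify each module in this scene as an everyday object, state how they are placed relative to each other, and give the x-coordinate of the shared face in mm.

A is a door frame. B is a bookshelf. The bookshelf is against the door frame's +x side, with their −y faces flush. The x-coordinate of the shared face is 1032 mm.

The door frame's +x face and the bookshelf's −x face are both at x = 1032 mm.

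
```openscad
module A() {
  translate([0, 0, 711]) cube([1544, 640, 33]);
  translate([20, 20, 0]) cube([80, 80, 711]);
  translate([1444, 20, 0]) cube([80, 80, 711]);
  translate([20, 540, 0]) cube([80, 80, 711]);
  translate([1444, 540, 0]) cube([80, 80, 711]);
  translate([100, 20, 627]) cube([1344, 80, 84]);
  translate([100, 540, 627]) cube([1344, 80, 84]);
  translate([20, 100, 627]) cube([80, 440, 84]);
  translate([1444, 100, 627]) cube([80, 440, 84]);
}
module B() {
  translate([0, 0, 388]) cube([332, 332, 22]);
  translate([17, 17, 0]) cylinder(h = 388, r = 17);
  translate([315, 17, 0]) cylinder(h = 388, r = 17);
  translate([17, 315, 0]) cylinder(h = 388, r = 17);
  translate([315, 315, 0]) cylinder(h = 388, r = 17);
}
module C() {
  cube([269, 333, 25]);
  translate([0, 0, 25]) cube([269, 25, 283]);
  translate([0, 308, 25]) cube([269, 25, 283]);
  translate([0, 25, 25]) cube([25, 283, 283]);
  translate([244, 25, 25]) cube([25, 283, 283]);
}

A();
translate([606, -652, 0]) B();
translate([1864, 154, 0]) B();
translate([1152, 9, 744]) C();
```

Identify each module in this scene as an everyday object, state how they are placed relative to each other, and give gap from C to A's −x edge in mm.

The open box's min-x is at 1152; the table's min-x is 0; gap = 1152 mm.

A is a table. B is a stool. C is an open box. Two stools sit around the table at the −y, +x sides. The open box is on top of the table. The gap from the open box to the table's −x edge is 1152 mm.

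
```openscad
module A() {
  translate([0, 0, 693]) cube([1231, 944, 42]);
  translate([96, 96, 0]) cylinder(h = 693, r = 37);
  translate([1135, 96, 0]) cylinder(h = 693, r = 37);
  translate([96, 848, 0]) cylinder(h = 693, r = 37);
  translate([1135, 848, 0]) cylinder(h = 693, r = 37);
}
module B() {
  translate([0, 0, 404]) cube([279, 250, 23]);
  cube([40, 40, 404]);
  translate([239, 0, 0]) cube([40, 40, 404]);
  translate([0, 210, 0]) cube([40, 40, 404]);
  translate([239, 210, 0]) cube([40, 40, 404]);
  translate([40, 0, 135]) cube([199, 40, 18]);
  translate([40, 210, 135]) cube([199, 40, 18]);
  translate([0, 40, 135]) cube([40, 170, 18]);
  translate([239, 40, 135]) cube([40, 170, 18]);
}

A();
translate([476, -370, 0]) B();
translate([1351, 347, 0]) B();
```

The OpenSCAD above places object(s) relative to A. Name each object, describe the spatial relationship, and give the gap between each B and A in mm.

Each stool's nearest face is 120 mm from the table's bounding box.

A is a table. B is a stool. Two stools sit around the table at the −y, +x sides. The gap between each stool and the table is 120 mm.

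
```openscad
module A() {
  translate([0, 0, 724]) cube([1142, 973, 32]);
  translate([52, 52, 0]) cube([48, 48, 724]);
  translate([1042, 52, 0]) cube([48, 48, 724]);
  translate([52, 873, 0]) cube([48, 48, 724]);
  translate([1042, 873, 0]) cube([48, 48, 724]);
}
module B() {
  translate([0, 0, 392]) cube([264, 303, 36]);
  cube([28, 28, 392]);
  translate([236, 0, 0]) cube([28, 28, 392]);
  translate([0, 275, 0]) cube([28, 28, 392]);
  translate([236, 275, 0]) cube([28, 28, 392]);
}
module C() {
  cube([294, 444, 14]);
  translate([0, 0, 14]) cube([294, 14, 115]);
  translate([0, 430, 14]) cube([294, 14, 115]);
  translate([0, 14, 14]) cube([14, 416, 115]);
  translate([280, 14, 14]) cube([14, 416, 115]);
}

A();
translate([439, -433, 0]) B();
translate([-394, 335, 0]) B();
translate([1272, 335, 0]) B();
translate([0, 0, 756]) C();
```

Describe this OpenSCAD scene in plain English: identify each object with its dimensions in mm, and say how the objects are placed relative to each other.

A is a table: top 1142 mm (x) × 973 mm (y), 32 mm thick, upper face at z = 756 mm, on four 48×48 mm square legs, each inset 52 mm from the nearest pair of top edges, running from z = 0 to the bottom of the top.

B is a four-legged stool. The seat is 264×303 mm, 36 mm thick, top at z = 428 mm. It stands on four square legs, each 28×28 mm in cross-section, from z = 0 to the seat underside, each flush with a corner of the seat.

C is an open storage box with external size 294×444×129 mm and wall thickness 14 mm (the base is also 14 mm thick). The base covers the whole footprint; the four walls stand on the base, with the y-facing walls full-width and the x-facing walls fitting between their inner faces.

Three stools sit around the table at the −y, −x, +x sides. The open box is on top of the table.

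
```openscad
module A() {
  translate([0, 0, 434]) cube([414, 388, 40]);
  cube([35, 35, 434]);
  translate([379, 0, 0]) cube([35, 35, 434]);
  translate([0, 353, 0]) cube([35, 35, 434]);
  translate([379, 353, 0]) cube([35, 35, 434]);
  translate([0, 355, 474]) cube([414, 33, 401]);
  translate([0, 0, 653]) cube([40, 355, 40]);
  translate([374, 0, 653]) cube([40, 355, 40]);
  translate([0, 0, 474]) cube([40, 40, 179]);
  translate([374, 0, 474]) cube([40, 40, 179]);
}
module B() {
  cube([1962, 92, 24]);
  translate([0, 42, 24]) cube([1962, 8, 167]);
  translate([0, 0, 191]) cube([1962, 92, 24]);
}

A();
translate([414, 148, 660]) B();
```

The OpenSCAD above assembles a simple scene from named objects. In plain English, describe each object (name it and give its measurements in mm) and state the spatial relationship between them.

A is a chair: 414×388 mm seat, 40 mm thick, top at z = 474 mm, on four 35 mm square corner legs flush with the seat edges. A 33 mm thick backrest slab spans the full seat width, extending 401 mm above the seat top, its back face flush with the seat's +y edge. Two armrests of 40×40 mm section run along each side from the seat's front edge to the front of the backrest, top faces 219 mm above the seat top and outer faces flush with the seat's x-edges; a 40×40 mm post under the front of each armrest stands on the seat at the front corner.

B is an I-beam lying along x, 1962 mm long. Overall section height 215 mm. Two flanges 92 mm wide (y) and 24 mm thick, one on the floor and one at the top; a web 8 mm thick runs between them, centred on the flange width.

The I-beam is beside the chair with their tops flush at z = 875.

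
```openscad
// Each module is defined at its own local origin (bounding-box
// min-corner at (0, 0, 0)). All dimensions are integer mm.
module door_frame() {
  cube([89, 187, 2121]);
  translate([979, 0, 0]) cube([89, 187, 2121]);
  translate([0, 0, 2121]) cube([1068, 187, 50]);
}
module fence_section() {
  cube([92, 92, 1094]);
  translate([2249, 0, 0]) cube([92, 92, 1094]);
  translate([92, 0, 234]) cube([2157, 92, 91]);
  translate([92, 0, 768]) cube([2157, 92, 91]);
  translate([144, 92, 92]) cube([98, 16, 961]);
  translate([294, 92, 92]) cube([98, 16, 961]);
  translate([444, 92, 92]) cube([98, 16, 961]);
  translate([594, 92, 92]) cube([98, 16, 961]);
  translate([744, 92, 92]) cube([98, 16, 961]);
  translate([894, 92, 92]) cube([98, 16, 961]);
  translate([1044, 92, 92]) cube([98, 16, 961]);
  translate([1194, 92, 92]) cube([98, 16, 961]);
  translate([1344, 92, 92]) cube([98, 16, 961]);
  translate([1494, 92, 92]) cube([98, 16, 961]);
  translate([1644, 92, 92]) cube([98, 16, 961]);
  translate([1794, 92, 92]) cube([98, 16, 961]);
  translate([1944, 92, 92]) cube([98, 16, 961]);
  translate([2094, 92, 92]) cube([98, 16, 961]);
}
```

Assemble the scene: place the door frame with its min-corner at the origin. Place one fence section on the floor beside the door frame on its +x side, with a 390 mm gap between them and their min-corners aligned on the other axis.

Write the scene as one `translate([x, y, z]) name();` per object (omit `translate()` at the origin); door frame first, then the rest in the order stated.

door_frame();
translate([1458, 0, 0]) fence_section();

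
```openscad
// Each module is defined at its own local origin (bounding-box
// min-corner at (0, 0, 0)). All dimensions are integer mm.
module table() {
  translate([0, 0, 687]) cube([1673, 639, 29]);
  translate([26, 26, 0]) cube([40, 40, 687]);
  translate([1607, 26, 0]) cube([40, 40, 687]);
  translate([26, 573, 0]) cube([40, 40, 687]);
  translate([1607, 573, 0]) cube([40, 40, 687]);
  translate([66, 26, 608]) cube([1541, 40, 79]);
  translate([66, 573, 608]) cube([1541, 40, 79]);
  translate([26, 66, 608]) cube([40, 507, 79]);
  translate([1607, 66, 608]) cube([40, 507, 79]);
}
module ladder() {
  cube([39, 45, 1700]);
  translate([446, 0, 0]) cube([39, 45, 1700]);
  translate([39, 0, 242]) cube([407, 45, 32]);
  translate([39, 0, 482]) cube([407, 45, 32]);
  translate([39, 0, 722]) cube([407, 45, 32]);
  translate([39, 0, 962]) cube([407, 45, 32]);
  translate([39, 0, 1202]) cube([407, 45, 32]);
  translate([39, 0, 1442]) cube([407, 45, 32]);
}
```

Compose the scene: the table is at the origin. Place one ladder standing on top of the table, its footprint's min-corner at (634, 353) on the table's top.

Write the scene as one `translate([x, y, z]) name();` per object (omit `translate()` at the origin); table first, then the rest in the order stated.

table();
translate([634, 353, 716]) ladder();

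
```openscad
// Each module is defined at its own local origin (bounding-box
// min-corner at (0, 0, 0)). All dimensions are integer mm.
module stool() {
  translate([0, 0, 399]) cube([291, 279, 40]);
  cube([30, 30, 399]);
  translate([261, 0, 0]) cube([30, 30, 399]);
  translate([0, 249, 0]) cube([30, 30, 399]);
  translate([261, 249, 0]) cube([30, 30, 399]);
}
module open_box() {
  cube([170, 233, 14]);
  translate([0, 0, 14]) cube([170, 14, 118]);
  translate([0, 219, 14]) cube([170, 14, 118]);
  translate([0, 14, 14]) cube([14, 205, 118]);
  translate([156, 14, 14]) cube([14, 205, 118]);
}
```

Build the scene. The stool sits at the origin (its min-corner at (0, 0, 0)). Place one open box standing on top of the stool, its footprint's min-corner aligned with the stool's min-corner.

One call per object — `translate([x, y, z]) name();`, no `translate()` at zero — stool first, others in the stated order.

stool();
translate([0, 0, 439]) open_box();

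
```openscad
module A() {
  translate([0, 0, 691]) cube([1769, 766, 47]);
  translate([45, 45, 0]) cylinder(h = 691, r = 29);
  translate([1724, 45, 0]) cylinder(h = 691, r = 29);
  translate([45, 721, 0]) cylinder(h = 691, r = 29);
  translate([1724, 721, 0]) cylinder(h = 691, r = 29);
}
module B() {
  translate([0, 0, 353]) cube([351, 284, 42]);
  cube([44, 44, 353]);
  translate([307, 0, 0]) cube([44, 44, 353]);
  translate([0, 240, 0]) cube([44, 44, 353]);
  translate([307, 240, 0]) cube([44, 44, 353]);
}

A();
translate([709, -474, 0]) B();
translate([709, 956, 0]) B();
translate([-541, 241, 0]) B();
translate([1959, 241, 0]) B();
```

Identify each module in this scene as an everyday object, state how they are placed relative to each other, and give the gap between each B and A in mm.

A is a table. B is a stool. Four stools sit around the table at the −y, +y, −x, +x sides. The gap between each stool and the table is 190 mm.

Each stool's nearest face is 190 mm from the table's bounding box.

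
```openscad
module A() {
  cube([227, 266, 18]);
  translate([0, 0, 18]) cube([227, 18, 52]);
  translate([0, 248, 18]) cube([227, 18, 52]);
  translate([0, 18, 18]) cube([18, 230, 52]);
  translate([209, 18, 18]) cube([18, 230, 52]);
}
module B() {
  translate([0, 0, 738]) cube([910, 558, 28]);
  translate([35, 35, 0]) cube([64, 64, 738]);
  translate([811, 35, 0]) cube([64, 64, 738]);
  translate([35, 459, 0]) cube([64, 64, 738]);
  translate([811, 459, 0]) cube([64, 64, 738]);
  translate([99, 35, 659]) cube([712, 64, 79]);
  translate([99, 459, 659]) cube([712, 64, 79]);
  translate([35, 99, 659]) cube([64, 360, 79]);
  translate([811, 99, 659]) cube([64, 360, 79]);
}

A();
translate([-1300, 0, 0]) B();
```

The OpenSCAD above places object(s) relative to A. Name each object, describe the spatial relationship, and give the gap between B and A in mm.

A is an open box. B is a table. The table is on the floor beside the open box on its −x side. The gap between the table and the open box is 390 mm.

The table's nearest face is 390 mm from the open box's −x face.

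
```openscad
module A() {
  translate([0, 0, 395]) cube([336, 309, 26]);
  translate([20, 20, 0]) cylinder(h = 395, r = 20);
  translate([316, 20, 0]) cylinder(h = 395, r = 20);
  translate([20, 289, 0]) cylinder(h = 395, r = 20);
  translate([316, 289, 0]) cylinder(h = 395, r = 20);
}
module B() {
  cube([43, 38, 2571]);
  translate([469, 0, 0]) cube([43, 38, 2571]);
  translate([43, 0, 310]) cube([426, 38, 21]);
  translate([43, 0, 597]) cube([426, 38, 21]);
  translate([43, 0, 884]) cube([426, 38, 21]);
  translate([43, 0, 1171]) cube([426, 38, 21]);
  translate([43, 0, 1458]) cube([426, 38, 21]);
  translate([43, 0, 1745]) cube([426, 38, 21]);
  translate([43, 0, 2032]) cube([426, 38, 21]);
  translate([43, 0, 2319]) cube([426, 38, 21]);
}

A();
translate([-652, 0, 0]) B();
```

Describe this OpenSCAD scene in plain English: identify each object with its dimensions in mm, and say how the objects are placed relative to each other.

A is a simple wooden stool: a rectangular seat 336 mm (x) by 309 mm (y), 26 mm thick, top face at z = 421 mm, on four round legs, each 40 mm in diameter. The legs rest on z = 0, each leg's axis is inset half a diameter from the nearest pair of seat edges (so the leg's bounding box is flush with the corner).

B is a straight ladder. Two 43×38 mm vertical rails, 2571 mm tall, stand 512 mm apart (outside-to-outside) with their front faces coplanar on the −y side. 8 rungs, each 38 mm deep and 21 mm tall, span between the inner faces of the rails, front faces flush with the rails. The lowest rung's underside is at z = 310 mm and rungs are spaced 287 mm apart (underside to underside).

The ladder is on the floor beside the stool on its −x side.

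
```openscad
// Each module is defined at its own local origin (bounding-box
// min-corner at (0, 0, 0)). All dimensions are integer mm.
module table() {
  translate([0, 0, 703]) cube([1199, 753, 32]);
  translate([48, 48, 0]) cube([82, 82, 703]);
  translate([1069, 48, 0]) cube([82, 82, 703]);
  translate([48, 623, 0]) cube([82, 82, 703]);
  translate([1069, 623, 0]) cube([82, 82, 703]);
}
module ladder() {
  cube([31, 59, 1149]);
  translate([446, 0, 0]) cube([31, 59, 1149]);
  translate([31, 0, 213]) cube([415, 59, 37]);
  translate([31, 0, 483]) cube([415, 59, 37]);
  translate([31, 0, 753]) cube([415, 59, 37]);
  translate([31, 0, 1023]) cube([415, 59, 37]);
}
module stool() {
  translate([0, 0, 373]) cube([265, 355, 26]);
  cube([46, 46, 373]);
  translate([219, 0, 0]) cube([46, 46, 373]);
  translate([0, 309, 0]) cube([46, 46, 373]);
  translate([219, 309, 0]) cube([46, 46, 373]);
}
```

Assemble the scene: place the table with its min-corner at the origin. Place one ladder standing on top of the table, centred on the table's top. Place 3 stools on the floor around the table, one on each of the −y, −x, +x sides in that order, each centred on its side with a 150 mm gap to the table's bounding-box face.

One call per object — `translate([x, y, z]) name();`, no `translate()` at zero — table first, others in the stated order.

table();
translate([361, 347, 735]) ladder();
translate([467, -505, 0]) stool();
translate([-415, 199, 0]) stool();
translate([1349, 199, 0]) stool();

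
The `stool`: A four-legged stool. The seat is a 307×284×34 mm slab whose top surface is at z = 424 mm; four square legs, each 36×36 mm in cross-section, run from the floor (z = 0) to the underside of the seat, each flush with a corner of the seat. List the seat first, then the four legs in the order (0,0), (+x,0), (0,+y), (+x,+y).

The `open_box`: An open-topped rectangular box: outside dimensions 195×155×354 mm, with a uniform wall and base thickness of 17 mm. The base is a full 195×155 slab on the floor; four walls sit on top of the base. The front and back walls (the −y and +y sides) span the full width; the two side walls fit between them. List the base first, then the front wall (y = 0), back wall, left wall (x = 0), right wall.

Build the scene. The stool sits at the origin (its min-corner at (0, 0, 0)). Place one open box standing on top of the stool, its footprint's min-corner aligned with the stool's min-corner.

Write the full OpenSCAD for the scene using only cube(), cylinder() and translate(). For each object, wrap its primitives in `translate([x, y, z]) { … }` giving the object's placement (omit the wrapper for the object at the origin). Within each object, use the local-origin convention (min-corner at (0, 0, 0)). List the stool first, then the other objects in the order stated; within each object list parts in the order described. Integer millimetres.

translate([0, 0, 390]) cube([307, 284, 34]);
cube([36, 36, 390]);
translate([271, 0, 0]) cube([36, 36, 390]);
translate([0, 248, 0]) cube([36, 36, 390]);
translate([271, 248, 0]) cube([36, 36, 390]);
translate([0, 0, 424]) {
  cube([195, 155, 17]);
  translate([0, 0, 17]) cube([195, 17, 337]);
  translate([0, 138, 17]) cube([195, 17, 337]);
  translate([0, 17, 17]) cube([17, 121, 337]);
  translate([178, 17, 17]) cube([17, 121, 337]);
}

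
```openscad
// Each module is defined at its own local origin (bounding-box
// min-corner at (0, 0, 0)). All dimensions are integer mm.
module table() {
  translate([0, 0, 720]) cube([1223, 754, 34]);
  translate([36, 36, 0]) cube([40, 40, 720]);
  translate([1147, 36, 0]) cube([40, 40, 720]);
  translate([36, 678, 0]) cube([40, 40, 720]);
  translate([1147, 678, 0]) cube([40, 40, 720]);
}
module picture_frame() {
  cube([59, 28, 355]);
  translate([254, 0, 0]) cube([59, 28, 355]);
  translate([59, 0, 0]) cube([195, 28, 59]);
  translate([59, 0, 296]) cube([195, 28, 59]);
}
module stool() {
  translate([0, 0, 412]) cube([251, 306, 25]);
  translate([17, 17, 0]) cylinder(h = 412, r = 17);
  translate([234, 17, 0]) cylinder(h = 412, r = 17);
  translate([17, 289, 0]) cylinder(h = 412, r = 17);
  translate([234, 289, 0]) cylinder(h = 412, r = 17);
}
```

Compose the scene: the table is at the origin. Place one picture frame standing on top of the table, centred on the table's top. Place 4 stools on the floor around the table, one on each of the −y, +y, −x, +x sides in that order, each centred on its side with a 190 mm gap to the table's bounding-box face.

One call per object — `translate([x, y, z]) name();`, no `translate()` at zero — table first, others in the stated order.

table();
translate([455, 363, 754]) picture_frame();
translate([486, -496, 0]) stool();
translate([486, 944, 0]) stool();
translate([-441, 224, 0]) stool();
translate([1413, 224, 0]) stool();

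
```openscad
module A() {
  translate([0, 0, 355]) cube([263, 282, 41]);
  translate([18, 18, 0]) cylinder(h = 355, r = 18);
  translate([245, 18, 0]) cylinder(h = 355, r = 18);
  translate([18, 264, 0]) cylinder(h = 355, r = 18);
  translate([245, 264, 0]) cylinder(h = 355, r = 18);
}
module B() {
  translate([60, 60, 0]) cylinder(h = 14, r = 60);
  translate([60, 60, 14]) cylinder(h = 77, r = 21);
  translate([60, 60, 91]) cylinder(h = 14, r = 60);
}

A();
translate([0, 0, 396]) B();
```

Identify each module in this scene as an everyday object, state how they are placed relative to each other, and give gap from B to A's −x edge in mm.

The spool's min-x is at 0; the stool's min-x is 0; gap = 0 mm.

A is a stool. B is a spool. The spool is on top of the stool. The gap from the spool to the stool's −x edge is 0 mm.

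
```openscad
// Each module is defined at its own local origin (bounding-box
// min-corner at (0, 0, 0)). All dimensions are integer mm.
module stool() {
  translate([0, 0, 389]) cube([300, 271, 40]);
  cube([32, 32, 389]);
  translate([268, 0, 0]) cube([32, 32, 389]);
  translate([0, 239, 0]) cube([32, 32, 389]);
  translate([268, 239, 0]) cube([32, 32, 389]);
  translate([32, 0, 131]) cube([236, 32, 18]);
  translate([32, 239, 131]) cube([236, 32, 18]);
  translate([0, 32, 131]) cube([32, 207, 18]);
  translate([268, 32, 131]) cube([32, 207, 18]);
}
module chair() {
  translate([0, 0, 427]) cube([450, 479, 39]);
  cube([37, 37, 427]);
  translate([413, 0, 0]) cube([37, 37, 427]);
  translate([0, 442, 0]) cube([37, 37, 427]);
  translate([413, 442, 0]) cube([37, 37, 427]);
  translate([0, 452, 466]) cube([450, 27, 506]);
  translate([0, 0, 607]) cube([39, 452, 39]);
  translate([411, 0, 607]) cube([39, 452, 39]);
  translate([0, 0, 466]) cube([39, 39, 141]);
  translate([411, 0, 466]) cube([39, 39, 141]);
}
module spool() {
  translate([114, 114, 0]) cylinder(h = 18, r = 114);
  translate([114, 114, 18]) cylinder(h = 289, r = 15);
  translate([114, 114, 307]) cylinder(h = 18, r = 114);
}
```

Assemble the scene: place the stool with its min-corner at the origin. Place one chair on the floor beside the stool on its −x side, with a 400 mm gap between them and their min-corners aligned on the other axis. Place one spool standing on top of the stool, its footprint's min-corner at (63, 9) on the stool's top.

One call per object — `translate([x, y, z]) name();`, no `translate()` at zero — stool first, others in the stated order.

stool();
translate([-850, 0, 0]) chair();
translate([63, 9, 429]) spool();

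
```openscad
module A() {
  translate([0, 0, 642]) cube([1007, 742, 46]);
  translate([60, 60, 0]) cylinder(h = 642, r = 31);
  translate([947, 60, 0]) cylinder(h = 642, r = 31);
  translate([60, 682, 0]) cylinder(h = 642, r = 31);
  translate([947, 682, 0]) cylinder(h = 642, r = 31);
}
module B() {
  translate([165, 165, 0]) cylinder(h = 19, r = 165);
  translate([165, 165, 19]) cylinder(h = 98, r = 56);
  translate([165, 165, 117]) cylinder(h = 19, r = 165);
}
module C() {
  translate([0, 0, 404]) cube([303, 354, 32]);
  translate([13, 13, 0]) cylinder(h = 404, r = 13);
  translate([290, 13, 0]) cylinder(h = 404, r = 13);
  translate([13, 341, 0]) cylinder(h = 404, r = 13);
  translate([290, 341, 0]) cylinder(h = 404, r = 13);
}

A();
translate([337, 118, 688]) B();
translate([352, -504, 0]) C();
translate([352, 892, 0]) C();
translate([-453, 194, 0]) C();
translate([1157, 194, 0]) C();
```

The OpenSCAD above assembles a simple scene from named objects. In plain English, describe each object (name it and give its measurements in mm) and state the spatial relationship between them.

A is a table with a 1007×742 mm rectangular top, 46 mm thick, top surface at z = 688 mm, supported by four round legs of 62 mm diameter, each leg's bounding box inset 29 mm from the nearest pair of top edges, running from the floor.

B is a spool: two coaxial disc flanges of radius 165 mm and thickness 19 mm, joined by a core cylinder of radius 56 mm and height 98 mm. The lower flange rests on z = 0 and the three cylinders share a vertical axis.

C is a simple wooden stool: a rectangular seat 303 mm (x) by 354 mm (y), 32 mm thick, top face at z = 436 mm, on four round legs, each 26 mm in diameter. The legs rest on z = 0, each leg's axis is inset half a diameter from the nearest pair of seat edges (so the leg's bounding box is flush with the corner).

The spool is on top of the table. Four stools sit around the table at the −y, +y, −x, +x sides.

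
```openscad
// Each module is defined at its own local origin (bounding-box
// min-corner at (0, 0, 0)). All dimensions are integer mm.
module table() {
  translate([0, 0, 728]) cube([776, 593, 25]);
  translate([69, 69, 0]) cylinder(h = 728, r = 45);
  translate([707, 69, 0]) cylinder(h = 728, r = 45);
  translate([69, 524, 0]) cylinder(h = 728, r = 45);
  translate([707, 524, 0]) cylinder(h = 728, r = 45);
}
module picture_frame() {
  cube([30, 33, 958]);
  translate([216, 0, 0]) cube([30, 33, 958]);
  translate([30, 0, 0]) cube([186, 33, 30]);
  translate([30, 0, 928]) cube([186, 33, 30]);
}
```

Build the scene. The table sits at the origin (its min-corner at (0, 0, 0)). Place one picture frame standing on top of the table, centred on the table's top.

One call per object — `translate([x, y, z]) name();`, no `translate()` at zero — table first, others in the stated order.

table();
translate([265, 280, 753]) picture_frame();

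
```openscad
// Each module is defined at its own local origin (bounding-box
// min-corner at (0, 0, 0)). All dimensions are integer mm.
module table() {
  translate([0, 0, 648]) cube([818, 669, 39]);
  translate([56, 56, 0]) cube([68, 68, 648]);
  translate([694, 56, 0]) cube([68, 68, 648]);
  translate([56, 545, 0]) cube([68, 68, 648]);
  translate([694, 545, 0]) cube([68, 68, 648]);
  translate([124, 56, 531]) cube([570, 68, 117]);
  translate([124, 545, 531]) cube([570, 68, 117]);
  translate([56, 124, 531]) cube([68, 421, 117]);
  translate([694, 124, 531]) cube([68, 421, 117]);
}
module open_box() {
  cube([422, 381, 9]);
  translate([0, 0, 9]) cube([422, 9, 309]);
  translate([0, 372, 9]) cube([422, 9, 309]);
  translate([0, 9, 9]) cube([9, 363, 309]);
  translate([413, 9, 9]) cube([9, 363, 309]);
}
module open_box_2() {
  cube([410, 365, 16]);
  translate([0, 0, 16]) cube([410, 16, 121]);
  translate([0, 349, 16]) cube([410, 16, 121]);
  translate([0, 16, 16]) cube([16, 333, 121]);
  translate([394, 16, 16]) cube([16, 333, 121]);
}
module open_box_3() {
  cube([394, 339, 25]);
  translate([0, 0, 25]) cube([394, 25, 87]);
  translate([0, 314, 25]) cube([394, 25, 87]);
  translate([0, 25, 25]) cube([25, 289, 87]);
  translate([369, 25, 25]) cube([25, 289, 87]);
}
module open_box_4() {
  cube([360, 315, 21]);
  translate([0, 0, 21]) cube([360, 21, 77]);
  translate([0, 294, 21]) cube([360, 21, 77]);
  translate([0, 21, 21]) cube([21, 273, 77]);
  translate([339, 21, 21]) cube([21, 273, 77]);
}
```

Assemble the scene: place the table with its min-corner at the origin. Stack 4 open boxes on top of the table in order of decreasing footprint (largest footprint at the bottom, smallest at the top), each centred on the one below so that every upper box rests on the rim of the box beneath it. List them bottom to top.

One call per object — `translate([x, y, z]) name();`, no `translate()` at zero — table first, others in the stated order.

table();
translate([198, 144, 687]) open_box();
translate([204, 152, 1005]) open_box_2();
translate([212, 165, 1142]) open_box_3();
translate([229, 177, 1254]) open_box_4();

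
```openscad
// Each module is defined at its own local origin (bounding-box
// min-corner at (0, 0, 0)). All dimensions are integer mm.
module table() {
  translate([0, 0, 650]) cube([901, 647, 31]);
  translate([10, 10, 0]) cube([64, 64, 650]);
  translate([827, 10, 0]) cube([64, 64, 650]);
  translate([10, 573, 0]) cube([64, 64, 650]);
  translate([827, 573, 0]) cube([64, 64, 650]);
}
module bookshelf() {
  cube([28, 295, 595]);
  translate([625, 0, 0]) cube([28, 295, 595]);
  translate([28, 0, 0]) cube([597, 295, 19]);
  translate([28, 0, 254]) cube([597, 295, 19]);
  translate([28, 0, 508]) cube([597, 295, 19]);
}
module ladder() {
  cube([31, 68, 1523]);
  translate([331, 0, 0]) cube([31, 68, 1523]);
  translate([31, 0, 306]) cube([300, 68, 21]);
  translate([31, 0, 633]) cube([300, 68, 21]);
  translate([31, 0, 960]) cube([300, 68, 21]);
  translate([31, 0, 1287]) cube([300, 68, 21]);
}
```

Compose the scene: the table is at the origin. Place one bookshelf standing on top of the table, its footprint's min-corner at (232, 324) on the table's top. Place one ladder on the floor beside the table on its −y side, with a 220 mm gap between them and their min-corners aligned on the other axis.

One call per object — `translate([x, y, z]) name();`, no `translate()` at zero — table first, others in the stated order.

table();
translate([232, 324, 681]) bookshelf();
translate([0, -288, 0]) ladder();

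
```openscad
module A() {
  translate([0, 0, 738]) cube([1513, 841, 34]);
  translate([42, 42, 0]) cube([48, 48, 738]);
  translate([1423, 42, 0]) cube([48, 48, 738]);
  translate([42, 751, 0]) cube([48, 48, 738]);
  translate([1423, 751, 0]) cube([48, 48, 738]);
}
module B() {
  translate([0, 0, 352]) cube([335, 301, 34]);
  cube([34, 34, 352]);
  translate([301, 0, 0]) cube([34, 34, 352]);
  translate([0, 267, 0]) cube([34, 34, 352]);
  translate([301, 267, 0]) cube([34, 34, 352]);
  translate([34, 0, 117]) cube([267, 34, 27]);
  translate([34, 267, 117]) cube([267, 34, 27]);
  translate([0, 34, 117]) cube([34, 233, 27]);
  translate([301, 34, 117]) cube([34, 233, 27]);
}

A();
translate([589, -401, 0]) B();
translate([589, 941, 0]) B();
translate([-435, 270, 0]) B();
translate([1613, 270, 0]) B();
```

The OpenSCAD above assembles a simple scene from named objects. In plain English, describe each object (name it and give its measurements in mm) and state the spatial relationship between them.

A is a rectangular dining table. The top is 1513×841×34 mm with its upper surface at z = 772 mm. It stands on four 48×48 mm square legs, each inset 42 mm from the nearest pair of top edges, running from the floor to the underside of the top.

B is a four-legged stool. The seat is 335×301 mm, 34 mm thick, top at z = 386 mm. It stands on four square legs, each 34×34 mm in cross-section, from z = 0 to the seat underside, each flush with a corner of the seat. Four stretchers, 34 mm wide and 27 mm tall, connect adjacent legs with their undersides at z = 117 mm, each running between the inner faces of the legs it joins and aligned with the legs' outer faces on the other axis.

Four stools sit around the table at the −y, +y, −x, +x sides.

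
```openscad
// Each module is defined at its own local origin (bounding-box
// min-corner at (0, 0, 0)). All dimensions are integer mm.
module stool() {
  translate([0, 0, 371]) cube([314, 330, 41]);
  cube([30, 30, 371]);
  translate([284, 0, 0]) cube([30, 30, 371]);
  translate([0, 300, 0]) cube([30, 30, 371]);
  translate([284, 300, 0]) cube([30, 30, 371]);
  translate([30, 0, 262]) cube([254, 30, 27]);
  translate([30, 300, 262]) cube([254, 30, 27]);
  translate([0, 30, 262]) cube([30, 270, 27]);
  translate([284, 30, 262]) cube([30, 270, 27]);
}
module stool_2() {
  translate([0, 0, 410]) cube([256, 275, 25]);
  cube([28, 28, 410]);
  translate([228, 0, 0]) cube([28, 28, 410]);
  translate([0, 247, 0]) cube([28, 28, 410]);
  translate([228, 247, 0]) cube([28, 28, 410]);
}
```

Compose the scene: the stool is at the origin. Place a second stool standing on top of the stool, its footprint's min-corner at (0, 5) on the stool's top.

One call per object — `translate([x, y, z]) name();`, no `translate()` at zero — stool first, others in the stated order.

stool();
translate([0, 5, 412]) stool_2();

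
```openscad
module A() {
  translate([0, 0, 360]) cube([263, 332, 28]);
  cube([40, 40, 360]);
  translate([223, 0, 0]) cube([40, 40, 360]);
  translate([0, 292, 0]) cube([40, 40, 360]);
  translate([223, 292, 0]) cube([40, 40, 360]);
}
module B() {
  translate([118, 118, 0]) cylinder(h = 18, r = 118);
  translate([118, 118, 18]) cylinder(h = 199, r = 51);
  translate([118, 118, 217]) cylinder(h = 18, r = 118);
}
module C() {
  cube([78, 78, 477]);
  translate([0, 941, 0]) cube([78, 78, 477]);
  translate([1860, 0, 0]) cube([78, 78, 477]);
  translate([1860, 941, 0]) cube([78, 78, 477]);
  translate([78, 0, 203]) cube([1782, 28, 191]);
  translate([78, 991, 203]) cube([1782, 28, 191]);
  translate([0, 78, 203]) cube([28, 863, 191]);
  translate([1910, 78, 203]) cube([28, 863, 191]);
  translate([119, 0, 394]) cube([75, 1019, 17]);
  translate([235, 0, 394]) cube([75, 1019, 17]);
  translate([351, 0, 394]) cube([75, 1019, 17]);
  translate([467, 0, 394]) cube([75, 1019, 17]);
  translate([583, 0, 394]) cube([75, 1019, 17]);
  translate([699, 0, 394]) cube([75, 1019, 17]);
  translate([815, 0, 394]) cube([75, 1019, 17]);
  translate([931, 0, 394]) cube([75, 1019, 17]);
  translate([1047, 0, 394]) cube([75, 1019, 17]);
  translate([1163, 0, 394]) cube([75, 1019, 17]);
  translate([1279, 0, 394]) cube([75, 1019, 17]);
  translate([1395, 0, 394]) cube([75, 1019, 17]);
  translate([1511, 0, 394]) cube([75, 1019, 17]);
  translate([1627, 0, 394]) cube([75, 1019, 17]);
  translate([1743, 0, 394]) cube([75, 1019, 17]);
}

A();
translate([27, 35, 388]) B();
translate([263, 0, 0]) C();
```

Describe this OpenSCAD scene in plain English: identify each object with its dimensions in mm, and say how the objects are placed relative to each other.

A is a simple wooden stool: a rectangular seat 263 mm (x) by 332 mm (y), 28 mm thick, top face at z = 388 mm, on four square legs, each 40×40 mm in cross-section. The legs rest on z = 0, each flush with a corner of the seat.

B is a spool: two coaxial disc flanges of radius 118 mm and thickness 18 mm, joined by a core cylinder of radius 51 mm and height 199 mm. The lower flange rests on z = 0 and the three cylinders share a vertical axis.

C is a bed frame 1938 mm long (x) by 1019 mm wide (y). Four 78×78 mm corner posts, 477 mm tall, at the corners of the footprint. Four rails of 28 mm thickness and 191 mm height run between adjacent posts with their undersides at z = 203 mm, their outer faces flush with the outside of the frame (the two x-running rails run between the posts' inner faces; the two y-running rails run between the posts' inner faces). 15 slats, each 75 mm wide (x) and 17 mm thick, lie across the top of the two x-running rails, running the full 1019 mm width of the frame in y; the slats are evenly spaced along x between the inner faces of the end posts with equal gaps (rounded down to the nearest mm) at the −x end and between each pair — any rounding remainder accumulates at the +x end.

The spool is on top of the stool. The bed frame is against the stool's +x side, with their −y faces flush.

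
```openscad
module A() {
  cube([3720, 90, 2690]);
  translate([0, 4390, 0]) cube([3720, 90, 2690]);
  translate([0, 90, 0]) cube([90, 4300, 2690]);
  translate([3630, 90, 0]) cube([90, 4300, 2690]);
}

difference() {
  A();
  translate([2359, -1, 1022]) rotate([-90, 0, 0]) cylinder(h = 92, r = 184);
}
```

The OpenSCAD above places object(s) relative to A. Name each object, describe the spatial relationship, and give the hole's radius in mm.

A is a house frame. The house frame has a circular hole through its front wall. The hole's radius is 184 mm.

The subtracted cylinder has r = 184 mm.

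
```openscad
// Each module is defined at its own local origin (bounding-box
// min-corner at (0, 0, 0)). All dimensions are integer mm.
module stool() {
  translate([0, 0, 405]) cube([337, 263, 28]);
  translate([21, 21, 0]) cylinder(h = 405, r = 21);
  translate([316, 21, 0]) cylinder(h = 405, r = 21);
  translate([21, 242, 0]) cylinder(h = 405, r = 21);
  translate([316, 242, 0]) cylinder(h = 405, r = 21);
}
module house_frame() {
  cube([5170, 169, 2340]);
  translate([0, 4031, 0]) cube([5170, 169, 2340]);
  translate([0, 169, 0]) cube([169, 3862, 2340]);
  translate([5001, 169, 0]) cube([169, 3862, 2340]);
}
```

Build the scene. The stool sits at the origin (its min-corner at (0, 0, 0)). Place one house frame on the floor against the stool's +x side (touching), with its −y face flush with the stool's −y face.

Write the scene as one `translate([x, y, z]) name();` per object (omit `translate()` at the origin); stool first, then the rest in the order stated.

stool();
translate([337, 0, 0]) house_frame();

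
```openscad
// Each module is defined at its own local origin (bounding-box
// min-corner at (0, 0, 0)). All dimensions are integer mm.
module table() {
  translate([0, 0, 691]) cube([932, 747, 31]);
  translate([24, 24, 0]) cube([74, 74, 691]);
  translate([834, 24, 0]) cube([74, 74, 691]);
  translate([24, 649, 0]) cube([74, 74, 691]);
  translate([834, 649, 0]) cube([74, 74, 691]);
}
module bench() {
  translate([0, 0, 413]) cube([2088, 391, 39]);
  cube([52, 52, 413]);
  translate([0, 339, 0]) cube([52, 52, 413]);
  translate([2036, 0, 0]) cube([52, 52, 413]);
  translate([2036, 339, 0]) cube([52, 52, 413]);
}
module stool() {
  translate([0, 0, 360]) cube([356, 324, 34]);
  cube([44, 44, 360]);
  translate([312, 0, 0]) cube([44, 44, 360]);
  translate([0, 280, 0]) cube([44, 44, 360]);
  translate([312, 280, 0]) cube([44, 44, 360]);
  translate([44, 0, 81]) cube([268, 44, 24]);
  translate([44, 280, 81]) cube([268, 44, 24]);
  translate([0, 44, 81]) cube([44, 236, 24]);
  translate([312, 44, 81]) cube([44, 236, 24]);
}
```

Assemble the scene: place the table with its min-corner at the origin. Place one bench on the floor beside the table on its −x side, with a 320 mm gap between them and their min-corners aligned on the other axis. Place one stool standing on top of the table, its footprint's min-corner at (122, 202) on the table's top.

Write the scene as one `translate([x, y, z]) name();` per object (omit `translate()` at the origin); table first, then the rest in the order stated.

table();
translate([-2408, 0, 0]) bench();
translate([122, 202, 722]) stool();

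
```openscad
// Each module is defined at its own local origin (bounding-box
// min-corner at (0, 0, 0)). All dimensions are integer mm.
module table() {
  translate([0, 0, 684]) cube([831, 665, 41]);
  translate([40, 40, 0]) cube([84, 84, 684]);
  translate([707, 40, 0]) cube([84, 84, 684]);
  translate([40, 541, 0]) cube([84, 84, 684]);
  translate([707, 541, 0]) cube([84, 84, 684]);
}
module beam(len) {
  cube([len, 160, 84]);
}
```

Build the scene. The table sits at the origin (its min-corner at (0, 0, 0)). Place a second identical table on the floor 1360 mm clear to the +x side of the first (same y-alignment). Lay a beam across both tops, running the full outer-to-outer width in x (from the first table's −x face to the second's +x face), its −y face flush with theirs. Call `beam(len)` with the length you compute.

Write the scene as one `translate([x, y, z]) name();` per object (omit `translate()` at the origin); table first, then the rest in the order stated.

table();
translate([2191, 0, 0]) table();
translate([0, 0, 725]) beam(3022);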